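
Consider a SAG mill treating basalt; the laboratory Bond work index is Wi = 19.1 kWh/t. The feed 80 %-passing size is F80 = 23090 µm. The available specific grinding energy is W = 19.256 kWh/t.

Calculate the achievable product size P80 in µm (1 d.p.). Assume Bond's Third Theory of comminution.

P80 = 86.7 µm

Bond:  W = 10 Wi (1/√P − 1/√F)
⇒ 1/√P80 = W/(10 Wi) + 1/√F80
  = 19.2560/(10·19.1) + 1/√23090 = 0.100817 + 0.006581 = 0.107398
P80 = (1/0.107398)² = 9.3112² = 86.70 µm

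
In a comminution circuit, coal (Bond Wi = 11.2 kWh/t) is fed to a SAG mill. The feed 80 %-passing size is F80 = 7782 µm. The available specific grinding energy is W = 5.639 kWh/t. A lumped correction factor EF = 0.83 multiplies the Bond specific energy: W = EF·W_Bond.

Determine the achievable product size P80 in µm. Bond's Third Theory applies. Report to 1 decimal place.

P80 = 192.9 µm

W = 10 Wi (P80^-0.5 − F80^-0.5)
W_Bond = W / EF = 5.639 / 0.83 = 6.7940 kWh/t
P80^-0.5 = F80^-0.5 + W_Bond/(10 Wi)
  = 6.7940/(10·11.2) + 1/√7782 = 0.060660 + 0.011336 = 0.071996
P80 = (1/0.071996)² = 13.8896² = 192.92 µm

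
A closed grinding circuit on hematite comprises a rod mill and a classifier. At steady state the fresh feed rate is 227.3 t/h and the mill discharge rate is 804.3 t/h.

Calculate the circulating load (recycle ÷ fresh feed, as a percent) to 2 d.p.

Steady state: M = F + R.
R = M − F = 804.3 − 227.3 = 577.0 t/h
CL = 100·R/F = 100·577.0/227.3 = 253.85 %

CL = 253.85 %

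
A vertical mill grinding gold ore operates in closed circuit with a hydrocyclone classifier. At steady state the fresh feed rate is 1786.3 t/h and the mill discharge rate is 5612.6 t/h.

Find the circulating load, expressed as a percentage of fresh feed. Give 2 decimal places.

CL = 214.20 %

M = F + R at steady state, so:
R = M − F = 5612.6 − 1786.3 = 3826.3 t/h
CL = 100·R/F = 100·3826.3/1786.3 = 214.20 %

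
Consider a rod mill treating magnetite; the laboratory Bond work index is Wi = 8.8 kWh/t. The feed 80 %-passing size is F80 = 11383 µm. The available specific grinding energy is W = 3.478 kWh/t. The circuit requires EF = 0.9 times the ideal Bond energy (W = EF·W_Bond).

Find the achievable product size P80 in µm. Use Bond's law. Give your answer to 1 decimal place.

P80 = 352.2 µm

W = 10 Wi / √P80 − 10 Wi / √F80
W_Bond = W / EF = 3.478 / 0.9 = 3.8644 kWh/t
P80^(−½) = W_Bond/(10 Wi) + F80^(−½)
  = 3.8644/(10·8.8) + 1/√11383 = 0.043914 + 0.009373 = 0.053287
P80 = (1/0.053287)² = 18.7663² = 352.17 µm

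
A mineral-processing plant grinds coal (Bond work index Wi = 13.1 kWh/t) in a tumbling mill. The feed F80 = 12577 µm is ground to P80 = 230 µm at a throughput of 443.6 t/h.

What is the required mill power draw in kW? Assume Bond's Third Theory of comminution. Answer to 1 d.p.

P = 3313.6 kW

W = 10 Wi (P80^-0.5 − F80^-0.5)
W = 10·13.1·(1/√230 − 1/√12577) = 10·13.1·(0.057021) = 7.4698 kWh/t
P_mill = W·ṁ = 7.4698·443.6 = 3313.6 kW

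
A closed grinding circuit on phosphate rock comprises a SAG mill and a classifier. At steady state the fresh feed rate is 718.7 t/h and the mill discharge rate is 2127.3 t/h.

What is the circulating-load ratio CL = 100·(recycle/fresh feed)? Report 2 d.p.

Mill node: discharge = fresh + recycle.
R = M − F = 2127.3 − 718.7 = 1408.6 t/h
CL = 100·R/F = 100·1408.6/718.7 = 195.99 %

CL = 195.99 %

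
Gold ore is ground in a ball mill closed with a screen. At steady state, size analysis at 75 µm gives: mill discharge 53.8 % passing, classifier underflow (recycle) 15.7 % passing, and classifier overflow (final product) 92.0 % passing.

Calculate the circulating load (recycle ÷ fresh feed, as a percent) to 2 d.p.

Two-product formula at 75 µm:
(1+r)·d = r·u + o ⇒ r = (o−d)/(d−u)
r = (92.0 − 53.8)/(53.8 − 15.7) = 38.2/38.1 = 1.0026
CL = 100·r = 100.26 %

CL = 100.26 %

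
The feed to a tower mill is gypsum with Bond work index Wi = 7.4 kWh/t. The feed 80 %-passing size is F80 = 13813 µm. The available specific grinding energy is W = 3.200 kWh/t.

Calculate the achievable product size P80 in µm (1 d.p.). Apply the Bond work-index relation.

P80 = 373.4 µm

Bond: W = 10·Wi·(1/√P80 − 1/√F80)
⇒ 1/√P80 = W/(10 Wi) + 1/√F80
  = 3.2000/(10·7.4) + 1/√13813 = 0.043243 + 0.008509 = 0.051752
P80 = (1/0.051752)² = 19.3230² = 373.38 µm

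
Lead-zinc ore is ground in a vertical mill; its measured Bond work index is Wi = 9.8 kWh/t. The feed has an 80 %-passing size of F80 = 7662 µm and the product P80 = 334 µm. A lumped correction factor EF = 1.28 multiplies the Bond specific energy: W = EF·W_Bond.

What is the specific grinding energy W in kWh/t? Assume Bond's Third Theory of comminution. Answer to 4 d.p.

Bond: W = 10·Wi·(1/√P80 − 1/√F80)
1/√334 = 0.054718;  1/√7662 = 0.011424
W = 10·9.8·(0.054718 − 0.011424) = 4.2427 kWh/t
Apply correction: 4.2427 × 1.28 = 5.4307 kWh/t

W = 5.4307 kWh/t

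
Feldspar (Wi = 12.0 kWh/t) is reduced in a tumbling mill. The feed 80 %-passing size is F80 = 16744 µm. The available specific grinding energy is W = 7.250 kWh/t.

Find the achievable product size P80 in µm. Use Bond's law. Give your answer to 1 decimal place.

P80 = 215.3 µm

W = 10 Wi (P80^-0.5 − F80^-0.5)
P80^-0.5 = F80^-0.5 + W/(10 Wi)
  = 7.2500/(10·12.0) + 1/√16744 = 0.060417 + 0.007728 = 0.068145
P80 = (1/0.068145)² = 14.6747² = 215.35 µm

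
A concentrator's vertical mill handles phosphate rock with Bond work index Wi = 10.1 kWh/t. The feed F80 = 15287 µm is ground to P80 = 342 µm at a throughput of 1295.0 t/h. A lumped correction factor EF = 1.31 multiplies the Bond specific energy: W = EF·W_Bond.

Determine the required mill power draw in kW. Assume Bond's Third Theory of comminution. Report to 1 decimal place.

W = 10 Wi / √P80 − 10 Wi / √F80
W = 10·10.1·(1/√342 − 1/√15287) = 10·10.1·(0.045986) = 4.6446 kWh/t
Corrected W = EF·W_Bond = 1.31·4.6446 = 6.0844 kWh/t
P_mill = W·ṁ = 6.0844·1295.0 = 7879.3 kW

P = 7879.3 kW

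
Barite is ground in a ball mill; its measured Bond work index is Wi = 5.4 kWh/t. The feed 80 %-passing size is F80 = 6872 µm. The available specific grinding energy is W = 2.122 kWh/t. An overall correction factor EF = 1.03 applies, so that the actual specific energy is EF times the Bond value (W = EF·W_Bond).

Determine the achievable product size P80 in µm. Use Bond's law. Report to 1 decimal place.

W = 10 Wi / √P80 − 10 Wi / √F80
W_Bond = W / EF = 2.122 / 1.03 = 2.0602 kWh/t
⇒ 1/√P80 = W_Bond/(10 Wi) + 1/√F80
  = 2.0602/(10·5.4) + 1/√6872 = 0.038152 + 0.012063 = 0.050215
P80 = (1/0.050215)² = 19.9144² = 396.58 µm

P80 = 396.6 µm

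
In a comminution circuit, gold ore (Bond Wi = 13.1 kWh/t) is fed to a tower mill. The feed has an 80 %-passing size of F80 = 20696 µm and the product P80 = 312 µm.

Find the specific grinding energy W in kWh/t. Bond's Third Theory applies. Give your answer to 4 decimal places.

W = 10·Wi·(P80^(-½) − F80^(-½))
1/√312 = 0.056614;  1/√20696 = 0.006951
W = 10·13.1·(0.056614 − 0.006951) = 6.5058 kWh/t

W = 6.5058 kWh/t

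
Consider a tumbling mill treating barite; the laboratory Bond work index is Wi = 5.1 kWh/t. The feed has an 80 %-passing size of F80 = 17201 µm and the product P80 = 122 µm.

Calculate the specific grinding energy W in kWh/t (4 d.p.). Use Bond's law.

W = 4.2285 kWh/t

Bond:  W = 10 Wi (1/√P − 1/√F)
1/√122 = 0.090536;  1/√17201 = 0.007625
W = 10·5.1·(0.090536 − 0.007625) = 4.2285 kWh/t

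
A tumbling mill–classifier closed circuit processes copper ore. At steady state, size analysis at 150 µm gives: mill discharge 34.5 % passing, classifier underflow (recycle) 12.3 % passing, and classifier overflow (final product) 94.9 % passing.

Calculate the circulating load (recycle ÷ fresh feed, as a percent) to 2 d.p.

Balance %-passing 150 µm (r = R/F):
d + r·d = r·u + o → r(d−u) = o−d
r = (94.9 − 34.5)/(34.5 − 12.3) = 60.4/22.2 = 2.7207
CL = 100·r = 272.07 %

CL = 272.07 %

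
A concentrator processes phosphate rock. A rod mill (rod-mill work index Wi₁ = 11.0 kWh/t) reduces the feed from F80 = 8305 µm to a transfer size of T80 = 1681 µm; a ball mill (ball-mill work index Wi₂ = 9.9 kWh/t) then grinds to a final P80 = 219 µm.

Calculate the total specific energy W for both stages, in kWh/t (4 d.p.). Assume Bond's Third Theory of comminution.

W_Bond = 10·Wi·(1/√P₈₀ − 1/√F₈₀)
Stage 1 (8305→1681 µm, Wi₁=11.0): W₁ = 10·11.0·(0.024390 − 0.010973) = 1.4759 kWh/t
Stage 2 (1681→219 µm, Wi₂=9.9): W₂ = 10·9.9·(0.067574 − 0.024390) = 4.2752 kWh/t
W = W₁ + W₂ = 1.4759 + 4.2752 = 5.7510 kWh/t

W = 5.7510 kWh/t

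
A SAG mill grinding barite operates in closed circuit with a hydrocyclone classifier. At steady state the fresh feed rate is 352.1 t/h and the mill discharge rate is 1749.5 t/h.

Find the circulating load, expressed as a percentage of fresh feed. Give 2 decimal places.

CL = 396.88 %

Discharge = new feed + return, hence
R = M − F = 1749.5 − 352.1 = 1397.4 t/h
CL = 100·R/F = 100·1397.4/352.1 = 396.88 %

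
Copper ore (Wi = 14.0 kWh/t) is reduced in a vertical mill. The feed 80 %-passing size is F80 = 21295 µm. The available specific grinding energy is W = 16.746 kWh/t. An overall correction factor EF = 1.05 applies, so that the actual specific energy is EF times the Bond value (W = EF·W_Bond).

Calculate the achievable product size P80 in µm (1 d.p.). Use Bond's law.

P80 = 68.6 µm

W = 10 Wi / √P80 − 10 Wi / √F80
W_Bond = W / EF = 16.746 / 1.05 = 15.9486 kWh/t
⇒ 1/√P80 = W_Bond/(10·Wi) + 1/√F80
  = 15.9486/(10·14.0) + 1/√21295 = 0.113918 + 0.006853 = 0.120771
P80 = (1/0.120771)² = 8.2801² = 68.56 µm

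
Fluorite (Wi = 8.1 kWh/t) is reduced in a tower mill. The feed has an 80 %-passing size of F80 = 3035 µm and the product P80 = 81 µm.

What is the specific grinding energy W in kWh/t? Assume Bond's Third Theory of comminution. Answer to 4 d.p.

W = 7.5297 kWh/t

Bond: W = 10·Wi·(1/√P80 − 1/√F80)
1/√81 = 0.111111;  1/√3035 = 0.018152
W = 10·8.1·(0.111111 − 0.018152) = 7.5297 kWh/t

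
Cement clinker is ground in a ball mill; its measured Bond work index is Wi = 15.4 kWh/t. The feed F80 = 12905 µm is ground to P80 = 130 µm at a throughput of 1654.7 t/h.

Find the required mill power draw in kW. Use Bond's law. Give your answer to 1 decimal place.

Bond: W = 10·Wi·(1/√P80 − 1/√F80)
W = 10·15.4·(1/√130 − 1/√12905) = 10·15.4·(0.078903) = 12.1511 kWh/t
Mill draw = 12.1511 × 1654.7 = 20106.4 kW

P = 20106.4 kW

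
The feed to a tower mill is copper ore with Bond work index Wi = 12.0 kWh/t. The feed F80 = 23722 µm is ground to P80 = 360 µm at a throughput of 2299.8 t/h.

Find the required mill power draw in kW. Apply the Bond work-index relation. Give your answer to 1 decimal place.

Bond: W = 10·Wi·(1/√P80 − 1/√F80)
W = 10·12.0·(1/√360 − 1/√23722) = 10·12.0·(0.046212) = 5.5454 kWh/t
P = W·T = 5.5454·2299.8 = 12753.4 kW

P = 12753.4 kW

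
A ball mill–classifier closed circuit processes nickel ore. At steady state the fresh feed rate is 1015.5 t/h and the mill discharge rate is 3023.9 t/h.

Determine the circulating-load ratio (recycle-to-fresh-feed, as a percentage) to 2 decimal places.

CL = 197.77 %

Discharge = new feed + return, hence
R = M − F = 3023.9 − 1015.5 = 2008.4 t/h
CL = 100·R/F = 100·2008.4/1015.5 = 197.77 %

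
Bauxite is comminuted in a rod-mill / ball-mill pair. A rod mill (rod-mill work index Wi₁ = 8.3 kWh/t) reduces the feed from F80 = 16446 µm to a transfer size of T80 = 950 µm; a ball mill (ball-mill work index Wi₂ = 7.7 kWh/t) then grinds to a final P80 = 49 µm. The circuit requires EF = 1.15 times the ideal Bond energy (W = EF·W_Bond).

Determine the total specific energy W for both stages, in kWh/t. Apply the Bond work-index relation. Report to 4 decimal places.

W = 10·Wi·(P80^(-½) − F80^(-½))
Stage 1 (16446→950 µm, Wi₁=8.3): W₁ = 10·8.3·(0.032444 − 0.007798) = 2.0457 kWh/t
Stage 2 (950→49 µm, Wi₂=7.7): W₂ = 10·7.7·(0.142857 − 0.032444) = 8.5018 kWh/t
W = W₁ + W₂ = 2.0457 + 8.5018 = 10.5475 kWh/t
W_actual = 1.15 × 10.5475 = 12.1296 kWh/t

W = 12.1296 kWh/t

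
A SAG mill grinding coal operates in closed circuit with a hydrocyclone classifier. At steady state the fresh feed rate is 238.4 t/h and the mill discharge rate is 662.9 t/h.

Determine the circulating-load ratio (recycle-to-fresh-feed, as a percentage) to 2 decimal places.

Steady state: M = F + R.
R = M − F = 662.9 − 238.4 = 424.5 t/h
CL = 100·R/F = 100·424.5/238.4 = 178.06 %

CL = 178.06 %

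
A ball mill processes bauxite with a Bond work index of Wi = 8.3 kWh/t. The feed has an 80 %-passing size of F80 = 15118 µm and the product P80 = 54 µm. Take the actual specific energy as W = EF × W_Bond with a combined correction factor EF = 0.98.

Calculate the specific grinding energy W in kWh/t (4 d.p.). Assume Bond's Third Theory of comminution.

W = 10.4074 kWh/t

Bond:  W = 10 Wi (1/√P − 1/√F)
1/√54 = 0.136083;  1/√15118 = 0.008133
W = 10·8.3·(0.136083 − 0.008133) = 10.6198 kWh/t
Apply correction: 10.6198 × 0.98 = 10.4074 kWh/t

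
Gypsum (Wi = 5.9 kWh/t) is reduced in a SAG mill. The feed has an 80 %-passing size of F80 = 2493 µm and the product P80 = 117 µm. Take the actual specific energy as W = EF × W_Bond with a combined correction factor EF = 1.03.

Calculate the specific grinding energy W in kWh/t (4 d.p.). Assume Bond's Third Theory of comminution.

W = 10·Wi·[P80^(−½) − F80^(−½)]
1/√117 = 0.092450;  1/√2493 = 0.020028
W = 10·5.9·(0.092450 − 0.020028) = 4.2729 kWh/t
W_actual = 1.03 × 4.2729 = 4.4011 kWh/t

W = 4.4011 kWh/t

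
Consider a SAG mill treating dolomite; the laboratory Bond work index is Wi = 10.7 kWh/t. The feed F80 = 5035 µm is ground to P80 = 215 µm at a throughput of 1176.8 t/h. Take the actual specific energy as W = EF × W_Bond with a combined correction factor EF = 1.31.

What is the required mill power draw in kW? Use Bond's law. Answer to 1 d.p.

W_Bond = 10·Wi·(1/√P₈₀ − 1/√F₈₀)
W = 10·10.7·(1/√215 − 1/√5035) = 10·10.7·(0.054107) = 5.7894 kWh/t
Corrected W = EF·W_Bond = 1.31·5.7894 = 7.5841 kWh/t
Mill draw = 7.5841 × 1176.8 = 8925.0 kW

P = 8925.0 kW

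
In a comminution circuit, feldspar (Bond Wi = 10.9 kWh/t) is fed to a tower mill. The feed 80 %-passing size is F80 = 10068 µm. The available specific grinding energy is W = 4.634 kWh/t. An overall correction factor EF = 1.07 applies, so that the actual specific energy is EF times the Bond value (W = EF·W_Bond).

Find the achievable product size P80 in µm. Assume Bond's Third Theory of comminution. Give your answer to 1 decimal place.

W = 10·Wi·(P80^(-½) − F80^(-½))
W_Bond = W / EF = 4.634 / 1.07 = 4.3308 kWh/t
⇒ 1/√P80 = W_Bond/(10·Wi) + 1/√F80
  = 4.3308/(10·10.9) + 1/√10068 = 0.039732 + 0.009966 = 0.049699
P80 = (1/0.049699)² = 20.1213² = 404.87 µm

P80 = 404.9 µm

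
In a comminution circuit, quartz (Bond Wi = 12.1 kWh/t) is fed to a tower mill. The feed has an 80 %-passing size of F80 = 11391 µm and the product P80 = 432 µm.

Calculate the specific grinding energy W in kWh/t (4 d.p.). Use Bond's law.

W_Bond = 10·Wi·(1/√P₈₀ − 1/√F₈₀)
1/√432 = 0.048113;  1/√11391 = 0.009370
W = 10·12.1·(0.048113 − 0.009370) = 4.6879 kWh/t

W = 4.6879 kWh/t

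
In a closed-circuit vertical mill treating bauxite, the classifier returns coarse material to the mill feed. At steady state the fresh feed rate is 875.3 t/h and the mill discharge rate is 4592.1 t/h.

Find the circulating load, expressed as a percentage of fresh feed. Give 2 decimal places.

CL = 424.63 %

Mill node: discharge = fresh + recycle.
R = M − F = 4592.1 − 875.3 = 3716.8 t/h
CL = 100·R/F = 100·3716.8/875.3 = 424.63 %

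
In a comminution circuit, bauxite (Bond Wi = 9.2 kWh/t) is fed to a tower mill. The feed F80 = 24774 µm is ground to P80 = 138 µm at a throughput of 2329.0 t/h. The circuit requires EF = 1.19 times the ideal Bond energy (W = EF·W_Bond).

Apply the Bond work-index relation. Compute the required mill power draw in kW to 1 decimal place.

Bond: W = 10·Wi·(1/√P80 − 1/√F80)
W = 10·9.2·(1/√138 − 1/√24774) = 10·9.2·(0.078772) = 7.2471 kWh/t
Corrected W = EF·W_Bond = 1.19·7.2471 = 8.6240 kWh/t
P = W·T = 8.6240·2329.0 = 20085.3 kW

P = 20085.3 kW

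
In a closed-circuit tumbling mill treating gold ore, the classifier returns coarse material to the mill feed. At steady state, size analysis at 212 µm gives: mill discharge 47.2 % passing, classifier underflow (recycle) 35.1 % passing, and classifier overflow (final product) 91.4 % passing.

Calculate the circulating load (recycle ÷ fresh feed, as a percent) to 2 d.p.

Mass balance on the −212 µm fraction:
d + r·d = r·u + o → r(d−u) = o−d
r = (91.4 − 47.2)/(47.2 − 35.1) = 44.2/12.1 = 3.6529
CL = 100·r = 365.29 %

CL = 365.29 %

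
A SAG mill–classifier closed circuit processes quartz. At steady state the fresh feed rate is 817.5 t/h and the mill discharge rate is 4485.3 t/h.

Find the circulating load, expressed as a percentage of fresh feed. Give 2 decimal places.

CL = 448.66 %

M = F + R at steady state, so:
R = M − F = 4485.3 − 817.5 = 3667.8 t/h
CL = 100·R/F = 100·3667.8/817.5 = 448.66 %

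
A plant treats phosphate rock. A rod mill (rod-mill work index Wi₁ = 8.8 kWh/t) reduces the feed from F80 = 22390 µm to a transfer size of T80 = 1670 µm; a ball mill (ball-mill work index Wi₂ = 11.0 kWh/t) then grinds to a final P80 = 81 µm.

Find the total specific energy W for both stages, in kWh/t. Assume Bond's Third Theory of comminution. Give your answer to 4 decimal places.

W = 10·Wi·[P80^(−½) − F80^(−½)]
Stage 1 (22390→1670 µm, Wi₁=8.8): W₁ = 10·8.8·(0.024470 − 0.006683) = 1.5653 kWh/t
Stage 2 (1670→81 µm, Wi₂=11.0): W₂ = 10·11.0·(0.111111 − 0.024470) = 9.5305 kWh/t
W = W₁ + W₂ = 1.5653 + 9.5305 = 11.0958 kWh/t

W = 11.0958 kWh/t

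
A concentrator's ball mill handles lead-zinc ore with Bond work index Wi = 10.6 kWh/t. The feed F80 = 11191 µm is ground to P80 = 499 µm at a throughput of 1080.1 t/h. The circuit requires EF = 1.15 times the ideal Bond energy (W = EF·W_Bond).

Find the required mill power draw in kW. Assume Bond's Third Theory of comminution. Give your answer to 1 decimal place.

W = 10 Wi (P80^-0.5 − F80^-0.5)
W = 10·10.6·(1/√499 − 1/√11191) = 10·10.6·(0.035313) = 3.7432 kWh/t
Corrected W = EF·W_Bond = 1.15·3.7432 = 4.3047 kWh/t
P_mill = W·ṁ = 4.3047·1080.1 = 4649.5 kW

P = 4649.5 kW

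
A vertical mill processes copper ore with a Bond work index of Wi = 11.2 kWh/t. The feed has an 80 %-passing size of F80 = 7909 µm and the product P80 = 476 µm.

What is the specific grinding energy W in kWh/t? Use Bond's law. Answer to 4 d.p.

Bond:  W = 10 Wi (1/√P − 1/√F)
1/√476 = 0.045835;  1/√7909 = 0.011244
W = 10·11.2·(0.045835 − 0.011244) = 3.8741 kWh/t

W = 3.8741 kWh/t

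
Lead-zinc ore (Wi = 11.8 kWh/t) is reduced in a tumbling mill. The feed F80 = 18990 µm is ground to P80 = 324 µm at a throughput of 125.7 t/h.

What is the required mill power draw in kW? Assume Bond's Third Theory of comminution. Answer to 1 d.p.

P = 716.4 kW

W = 10·Wi·[P80^(−½) − F80^(−½)]
W = 10·11.8·(1/√324 − 1/√18990) = 10·11.8·(0.048299) = 5.6993 kWh/t
P = W·T = 5.6993·125.7 = 716.4 kW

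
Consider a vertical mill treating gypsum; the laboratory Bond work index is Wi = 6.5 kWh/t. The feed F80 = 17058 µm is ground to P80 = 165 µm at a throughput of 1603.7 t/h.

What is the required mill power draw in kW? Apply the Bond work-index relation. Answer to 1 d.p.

W_Bond = 10·Wi·(1/√P₈₀ − 1/√F₈₀)
W = 10·6.5·(1/√165 − 1/√17058) = 10·6.5·(0.070193) = 4.5626 kWh/t
Mill draw = 4.5626 × 1603.7 = 7317.0 kW

P = 7317.0 kW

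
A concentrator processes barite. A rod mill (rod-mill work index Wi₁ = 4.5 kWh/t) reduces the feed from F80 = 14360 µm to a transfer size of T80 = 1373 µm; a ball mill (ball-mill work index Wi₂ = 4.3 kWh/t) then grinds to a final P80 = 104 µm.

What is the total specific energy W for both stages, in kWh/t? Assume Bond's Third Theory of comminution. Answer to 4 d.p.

Bond: W = 10·Wi·(1/√P80 − 1/√F80)
Stage 1 (14360→1373 µm, Wi₁=4.5): W₁ = 10·4.5·(0.026988 − 0.008345) = 0.8389 kWh/t
Stage 2 (1373→104 µm, Wi₂=4.3): W₂ = 10·4.3·(0.098058 − 0.026988) = 3.0560 kWh/t
W = W₁ + W₂ = 0.8389 + 3.0560 = 3.8950 kWh/t

W = 3.8950 kWh/t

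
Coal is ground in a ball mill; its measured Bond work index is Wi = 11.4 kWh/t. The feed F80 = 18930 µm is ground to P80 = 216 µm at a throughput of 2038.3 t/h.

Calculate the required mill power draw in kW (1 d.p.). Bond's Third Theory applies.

P = 14121.6 kW

W = 10 Wi / √P80 − 10 Wi / √F80
W = 10·11.4·(1/√216 − 1/√18930) = 10·11.4·(0.060773) = 6.9281 kWh/t
Mill draw = 6.9281 × 2038.3 = 14121.6 kW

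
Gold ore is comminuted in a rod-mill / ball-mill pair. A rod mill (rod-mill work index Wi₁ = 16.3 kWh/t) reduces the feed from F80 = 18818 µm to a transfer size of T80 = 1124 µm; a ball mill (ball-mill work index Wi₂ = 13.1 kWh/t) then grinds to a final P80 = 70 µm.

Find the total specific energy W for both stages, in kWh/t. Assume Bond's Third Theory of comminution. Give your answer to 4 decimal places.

W = 10 Wi / √P80 − 10 Wi / √F80
Stage 1 (18818→1124 µm, Wi₁=16.3): W₁ = 10·16.3·(0.029827 − 0.007290) = 3.6737 kWh/t
Stage 2 (1124→70 µm, Wi₂=13.1): W₂ = 10·13.1·(0.119523 − 0.029827) = 11.7501 kWh/t
W = W₁ + W₂ = 3.6737 + 11.7501 = 15.4237 kWh/t

W = 15.4237 kWh/t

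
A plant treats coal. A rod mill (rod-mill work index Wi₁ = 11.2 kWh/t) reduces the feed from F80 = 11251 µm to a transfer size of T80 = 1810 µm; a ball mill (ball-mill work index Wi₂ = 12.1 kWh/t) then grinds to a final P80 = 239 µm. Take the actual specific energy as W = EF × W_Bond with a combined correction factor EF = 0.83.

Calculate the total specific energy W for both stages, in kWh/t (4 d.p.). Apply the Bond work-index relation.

W = 10·Wi·[P80^(−½) − F80^(−½)]
Stage 1 (11251→1810 µm, Wi₁=11.2): W₁ = 10·11.2·(0.023505 − 0.009428) = 1.5767 kWh/t
Stage 2 (1810→239 µm, Wi₂=12.1): W₂ = 10·12.1·(0.064685 − 0.023505) = 4.9827 kWh/t
W = W₁ + W₂ = 1.5767 + 4.9827 = 6.5594 kWh/t
W_actual = 0.83 × 6.5594 = 5.4443 kWh/t

W = 5.4443 kWh/t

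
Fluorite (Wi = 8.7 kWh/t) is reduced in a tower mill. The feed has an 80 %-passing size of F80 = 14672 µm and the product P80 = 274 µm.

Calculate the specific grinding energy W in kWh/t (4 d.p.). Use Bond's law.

W = 4.5376 kWh/t

Bond: W = 10·Wi·(1/√P80 − 1/√F80)
1/√274 = 0.060412;  1/√14672 = 0.008256
W = 10·8.7·(0.060412 − 0.008256) = 4.5376 kWh/t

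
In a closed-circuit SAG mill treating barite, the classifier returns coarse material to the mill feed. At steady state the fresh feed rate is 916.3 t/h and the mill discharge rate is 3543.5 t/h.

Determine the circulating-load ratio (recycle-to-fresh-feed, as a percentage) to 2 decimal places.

CL = 286.72 %

M = F + R at steady state, so:
R = M − F = 3543.5 − 916.3 = 2627.2 t/h
CL = 100·R/F = 100·2627.2/916.3 = 286.72 %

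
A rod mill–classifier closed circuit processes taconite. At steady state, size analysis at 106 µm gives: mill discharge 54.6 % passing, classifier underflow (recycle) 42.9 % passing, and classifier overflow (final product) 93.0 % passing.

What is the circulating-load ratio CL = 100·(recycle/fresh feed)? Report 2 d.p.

CL = 328.21 %

Two-product formula at 106 µm:
(1+r)·d = r·u + o ⇒ r = (o−d)/(d−u)
r = (93.0 − 54.6)/(54.6 − 42.9) = 38.4/11.7 = 3.2821
CL = 100·r = 328.21 %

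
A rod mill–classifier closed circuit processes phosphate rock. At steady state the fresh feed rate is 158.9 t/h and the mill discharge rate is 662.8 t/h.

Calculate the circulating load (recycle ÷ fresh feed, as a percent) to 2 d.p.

CL = 317.12 %

Discharge = new feed + return, hence
R = M − F = 662.8 − 158.9 = 503.9 t/h
CL = 100·R/F = 100·503.9/158.9 = 317.12 %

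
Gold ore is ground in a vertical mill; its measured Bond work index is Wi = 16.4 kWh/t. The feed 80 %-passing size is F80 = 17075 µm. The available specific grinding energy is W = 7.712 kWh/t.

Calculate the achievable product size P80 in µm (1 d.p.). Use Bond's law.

P80 = 334.5 µm

W = 10 Wi (P80^-0.5 − F80^-0.5)
⇒ 1/√P80 = W/(10·Wi) + 1/√F80
  = 7.7120/(10·16.4) + 1/√17075 = 0.047024 + 0.007653 = 0.054677
P80 = (1/0.054677)² = 18.2892² = 334.49 µm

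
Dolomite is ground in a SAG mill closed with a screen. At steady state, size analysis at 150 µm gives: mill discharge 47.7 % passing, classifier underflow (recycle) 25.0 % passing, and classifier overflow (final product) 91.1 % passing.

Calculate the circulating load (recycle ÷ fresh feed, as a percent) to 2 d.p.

CL = 191.19 %

Mass balance on the −150 µm fraction:
(1+r)·d = r·u + o ⇒ r = (o−d)/(d−u)
r = (91.1 − 47.7)/(47.7 − 25.0) = 43.4/22.7 = 1.9119
CL = 100·r = 191.19 %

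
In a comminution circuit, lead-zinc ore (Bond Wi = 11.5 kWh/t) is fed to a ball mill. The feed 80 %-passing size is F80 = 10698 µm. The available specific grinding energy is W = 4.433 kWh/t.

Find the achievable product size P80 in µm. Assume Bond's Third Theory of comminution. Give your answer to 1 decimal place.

P80 = 430.1 µm

W = 10·Wi·(P80^(-½) − F80^(-½))
1/√P80 = 1/√F80 + W/(10·Wi)
  = 4.4330/(10·11.5) + 1/√10698 = 0.038548 + 0.009668 = 0.048216
P80 = (1/0.048216)² = 20.7400² = 430.15 µm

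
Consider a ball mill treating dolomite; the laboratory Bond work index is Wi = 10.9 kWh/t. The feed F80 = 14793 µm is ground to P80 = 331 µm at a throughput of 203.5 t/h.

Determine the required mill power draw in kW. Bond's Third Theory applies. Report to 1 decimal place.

W_Bond = 10·Wi·(1/√P₈₀ − 1/√F₈₀)
W = 10·10.9·(1/√331 − 1/√14793) = 10·10.9·(0.046743) = 5.0950 kWh/t
P_mill = W·ṁ = 5.0950·203.5 = 1036.8 kW

P = 1036.8 kW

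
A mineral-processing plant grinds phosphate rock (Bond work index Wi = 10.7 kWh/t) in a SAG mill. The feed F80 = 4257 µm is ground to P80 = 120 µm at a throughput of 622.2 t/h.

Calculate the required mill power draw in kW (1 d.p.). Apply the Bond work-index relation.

W = 10·Wi·(P80^(-½) − F80^(-½))
W = 10·10.7·(1/√120 − 1/√4257) = 10·10.7·(0.075960) = 8.1278 kWh/t
Power = W × throughput = 8.1278 kWh/t × 622.2 t/h = 5057.1 kW

P = 5057.1 kW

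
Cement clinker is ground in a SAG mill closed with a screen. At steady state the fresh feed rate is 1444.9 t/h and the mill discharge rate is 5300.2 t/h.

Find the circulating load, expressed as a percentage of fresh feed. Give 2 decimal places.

CL = 266.82 %

M = F + R at steady state, so:
R = M − F = 5300.2 − 1444.9 = 3855.3 t/h
CL = 100·R/F = 100·3855.3/1444.9 = 266.82 %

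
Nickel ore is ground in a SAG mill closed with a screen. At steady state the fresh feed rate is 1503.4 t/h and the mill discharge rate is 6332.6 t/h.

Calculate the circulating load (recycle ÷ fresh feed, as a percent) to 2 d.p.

CL = 321.22 %

M = F + R at steady state, so:
R = M − F = 6332.6 − 1503.4 = 4829.2 t/h
CL = 100·R/F = 100·4829.2/1503.4 = 321.22 %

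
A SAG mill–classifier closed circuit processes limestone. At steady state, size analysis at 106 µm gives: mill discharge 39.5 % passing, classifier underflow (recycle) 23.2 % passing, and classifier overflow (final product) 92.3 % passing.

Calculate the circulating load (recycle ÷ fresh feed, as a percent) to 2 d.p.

CL = 323.93 %

Balance %-passing 106 µm (r = R/F):
r = (o − d)/(d − u)
r = (92.3 − 39.5)/(39.5 − 23.2) = 52.8/16.3 = 3.2393
CL = 100·r = 323.93 %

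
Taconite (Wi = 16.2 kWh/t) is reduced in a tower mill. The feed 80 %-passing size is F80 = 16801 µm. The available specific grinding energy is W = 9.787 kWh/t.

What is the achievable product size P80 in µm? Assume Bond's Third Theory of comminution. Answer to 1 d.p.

W = 10·Wi·(P80^(-½) − F80^(-½))
⇒ 1/√P80 = W/(10·Wi) + 1/√F80
  = 9.7870/(10·16.2) + 1/√16801 = 0.060414 + 0.007715 = 0.068129
P80 = (1/0.068129)² = 14.6781² = 215.45 µm

P80 = 215.4 µm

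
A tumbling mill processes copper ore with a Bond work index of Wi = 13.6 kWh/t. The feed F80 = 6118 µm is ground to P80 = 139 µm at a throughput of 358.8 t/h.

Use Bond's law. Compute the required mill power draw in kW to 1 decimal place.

W = 10 Wi / √P80 − 10 Wi / √F80
W = 10·13.6·(1/√139 − 1/√6118) = 10·13.6·(0.072034) = 9.7966 kWh/t
P = W·T = 9.7966·358.8 = 3515.0 kW

P = 3515.0 kW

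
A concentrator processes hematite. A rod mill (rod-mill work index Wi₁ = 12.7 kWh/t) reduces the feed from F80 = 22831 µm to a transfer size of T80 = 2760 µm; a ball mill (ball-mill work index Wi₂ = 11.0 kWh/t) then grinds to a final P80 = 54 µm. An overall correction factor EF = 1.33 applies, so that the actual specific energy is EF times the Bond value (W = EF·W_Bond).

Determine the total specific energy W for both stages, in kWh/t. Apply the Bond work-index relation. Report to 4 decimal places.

W = 19.2214 kWh/t

W = 10·Wi·(P80^(-½) − F80^(-½))
Stage 1 (22831→2760 µm, Wi₁=12.7): W₁ = 10·12.7·(0.019035 − 0.006618) = 1.5769 kWh/t
Stage 2 (2760→54 µm, Wi₂=11.0): W₂ = 10·11.0·(0.136083 − 0.019035) = 12.8753 kWh/t
W = W₁ + W₂ = 1.5769 + 12.8753 = 14.4522 kWh/t
W_actual = 1.33 × 14.4522 = 19.2214 kWh/t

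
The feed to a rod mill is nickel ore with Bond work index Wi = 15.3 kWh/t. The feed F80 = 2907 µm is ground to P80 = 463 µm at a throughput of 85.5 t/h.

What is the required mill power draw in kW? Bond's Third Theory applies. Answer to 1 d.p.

P = 365.3 kW

W = 10 Wi (1/√P80 − 1/√F80)  [Bond]
W = 10·15.3·(1/√463 − 1/√2907) = 10·15.3·(0.027927) = 4.2728 kWh/t
Power = W × throughput = 4.2728 kWh/t × 85.5 t/h = 365.3 kW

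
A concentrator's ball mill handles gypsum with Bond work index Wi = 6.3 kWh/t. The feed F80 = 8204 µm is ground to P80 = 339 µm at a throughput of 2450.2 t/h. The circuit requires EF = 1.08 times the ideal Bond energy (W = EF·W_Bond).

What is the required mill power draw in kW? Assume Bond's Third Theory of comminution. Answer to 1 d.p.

W = 10 Wi (1/√P80 − 1/√F80)  [Bond]
W = 10·6.3·(1/√339 − 1/√8204) = 10·6.3·(0.043272) = 2.7261 kWh/t
Corrected W = EF·W_Bond = 1.08·2.7261 = 2.9442 kWh/t
P_mill = W·ṁ = 2.9442·2450.2 = 7214.0 kW

P = 7214.0 kW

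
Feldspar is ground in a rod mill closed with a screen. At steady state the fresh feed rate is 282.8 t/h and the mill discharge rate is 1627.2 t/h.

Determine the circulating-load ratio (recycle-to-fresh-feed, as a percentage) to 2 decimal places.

CL = 475.39 %

Discharge = new feed + return, hence
R = M − F = 1627.2 − 282.8 = 1344.4 t/h
CL = 100·R/F = 100·1344.4/282.8 = 475.39 %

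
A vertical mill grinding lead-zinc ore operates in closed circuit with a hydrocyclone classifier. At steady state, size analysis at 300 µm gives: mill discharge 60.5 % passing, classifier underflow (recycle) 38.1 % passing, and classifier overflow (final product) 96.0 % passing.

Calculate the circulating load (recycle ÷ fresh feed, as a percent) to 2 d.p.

Mass balance on the −300 µm fraction:
(1+r)·d = r·u + o ⇒ r = (o−d)/(d−u)
r = (96.0 − 60.5)/(60.5 − 38.1) = 35.5/22.4 = 1.5848
CL = 100·r = 158.48 %

CL = 158.48 %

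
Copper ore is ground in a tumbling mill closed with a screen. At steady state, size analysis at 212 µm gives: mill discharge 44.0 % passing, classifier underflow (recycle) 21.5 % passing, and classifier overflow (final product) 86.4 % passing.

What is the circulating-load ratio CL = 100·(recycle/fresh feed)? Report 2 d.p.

Balance %-passing 212 µm (r = R/F):
r = (o − d)/(d − u)
r = (86.4 − 44.0)/(44.0 − 21.5) = 42.4/22.5 = 1.8844
CL = 100·r = 188.44 %

CL = 188.44 %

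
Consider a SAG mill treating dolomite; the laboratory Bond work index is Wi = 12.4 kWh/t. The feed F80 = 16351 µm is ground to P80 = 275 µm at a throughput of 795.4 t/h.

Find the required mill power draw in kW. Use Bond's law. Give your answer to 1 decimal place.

P = 5176.3 kW

W = 10 Wi (1/√P80 − 1/√F80)  [Bond]
W = 10·12.4·(1/√275 − 1/√16351) = 10·12.4·(0.052482) = 6.5078 kWh/t
Power = W × throughput = 6.5078 kWh/t × 795.4 t/h = 5176.3 kW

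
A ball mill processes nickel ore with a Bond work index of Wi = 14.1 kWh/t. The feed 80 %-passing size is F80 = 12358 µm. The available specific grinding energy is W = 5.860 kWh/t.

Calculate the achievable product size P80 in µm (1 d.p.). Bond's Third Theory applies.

W = 10 Wi / √P80 − 10 Wi / √F80
⇒ 1/√P80 = W/(10·Wi) + 1/√F80
  = 5.8600/(10·14.1) + 1/√12358 = 0.041560 + 0.008996 = 0.050556
P80 = (1/0.050556)² = 19.7801² = 391.25 µm

P80 = 391.3 µm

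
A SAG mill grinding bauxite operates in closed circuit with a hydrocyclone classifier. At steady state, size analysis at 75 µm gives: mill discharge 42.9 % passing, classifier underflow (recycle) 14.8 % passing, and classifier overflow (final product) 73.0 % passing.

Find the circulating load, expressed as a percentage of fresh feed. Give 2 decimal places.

CL = 107.12 %

Balance %-passing 75 µm (r = R/F):
d + r·d = r·u + o → r(d−u) = o−d
r = (73.0 − 42.9)/(42.9 − 14.8) = 30.1/28.1 = 1.0712
CL = 100·r = 107.12 %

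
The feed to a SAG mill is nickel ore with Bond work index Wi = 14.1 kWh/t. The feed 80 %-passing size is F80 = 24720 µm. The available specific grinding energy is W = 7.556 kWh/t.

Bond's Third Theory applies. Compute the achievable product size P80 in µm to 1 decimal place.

Bond: W = 10·Wi·(1/√P80 − 1/√F80)
1/√P80 = 1/√F80 + W/(10·Wi)
  = 7.5560/(10·14.1) + 1/√24720 = 0.053589 + 0.006360 = 0.059949
P80 = (1/0.059949)² = 16.6809² = 278.25 µm

P80 = 278.3 µm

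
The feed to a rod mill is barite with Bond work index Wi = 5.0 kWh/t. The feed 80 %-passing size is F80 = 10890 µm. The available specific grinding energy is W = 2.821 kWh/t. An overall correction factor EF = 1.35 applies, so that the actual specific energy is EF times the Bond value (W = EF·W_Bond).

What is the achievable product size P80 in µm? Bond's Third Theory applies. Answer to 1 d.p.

P80 = 378.9 µm

W = 10 Wi (P80^-0.5 − F80^-0.5)
W_Bond = W / EF = 2.821 / 1.35 = 2.0896 kWh/t
⇒ 1/√P80 = W_Bond/(10·Wi) + 1/√F80
  = 2.0896/(10·5.0) + 1/√10890 = 0.041793 + 0.009583 = 0.051375
P80 = (1/0.051375)² = 19.4646² = 378.87 µm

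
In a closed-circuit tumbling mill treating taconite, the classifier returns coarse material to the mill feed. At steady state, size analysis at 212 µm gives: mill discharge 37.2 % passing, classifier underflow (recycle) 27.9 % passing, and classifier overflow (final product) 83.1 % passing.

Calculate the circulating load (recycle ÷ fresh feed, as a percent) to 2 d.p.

Mass balance on the −212 µm fraction:
(1+r)·d = r·u + o ⇒ r = (o−d)/(d−u)
r = (83.1 − 37.2)/(37.2 − 27.9) = 45.9/9.3 = 4.9355
CL = 100·r = 493.55 %

CL = 493.55 %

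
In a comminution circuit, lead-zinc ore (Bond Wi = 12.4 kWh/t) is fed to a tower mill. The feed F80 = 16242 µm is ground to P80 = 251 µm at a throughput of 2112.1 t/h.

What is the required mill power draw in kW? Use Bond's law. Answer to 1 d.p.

P = 14476.0 kW

W = 10 Wi (P80^-0.5 − F80^-0.5)
W = 10·12.4·(1/√251 − 1/√16242) = 10·12.4·(0.055273) = 6.8538 kWh/t
Power = W × throughput = 6.8538 kWh/t × 2112.1 t/h = 14476.0 kW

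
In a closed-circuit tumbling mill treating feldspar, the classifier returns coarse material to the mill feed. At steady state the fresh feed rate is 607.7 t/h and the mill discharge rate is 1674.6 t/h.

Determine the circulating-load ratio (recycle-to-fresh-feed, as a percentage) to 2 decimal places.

CL = 175.56 %

M = F + R at steady state, so:
R = M − F = 1674.6 − 607.7 = 1066.9 t/h
CL = 100·R/F = 100·1066.9/607.7 = 175.56 %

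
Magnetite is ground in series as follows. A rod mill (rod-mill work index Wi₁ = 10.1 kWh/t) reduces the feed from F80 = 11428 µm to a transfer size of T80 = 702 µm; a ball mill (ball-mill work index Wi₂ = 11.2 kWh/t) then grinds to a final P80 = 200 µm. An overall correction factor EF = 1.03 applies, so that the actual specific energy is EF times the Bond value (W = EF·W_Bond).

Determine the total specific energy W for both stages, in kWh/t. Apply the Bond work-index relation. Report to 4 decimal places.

Bond:  W = 10 Wi (1/√P − 1/√F)
Stage 1 (11428→702 µm, Wi₁=10.1): W₁ = 10·10.1·(0.037743 − 0.009354) = 2.8672 kWh/t
Stage 2 (702→200 µm, Wi₂=11.2): W₂ = 10·11.2·(0.070711 − 0.037743) = 3.6924 kWh/t
W = W₁ + W₂ = 2.8672 + 3.6924 = 6.5596 kWh/t
W_actual = 1.03 × 6.5596 = 6.7564 kWh/t

W = 6.7564 kWh/t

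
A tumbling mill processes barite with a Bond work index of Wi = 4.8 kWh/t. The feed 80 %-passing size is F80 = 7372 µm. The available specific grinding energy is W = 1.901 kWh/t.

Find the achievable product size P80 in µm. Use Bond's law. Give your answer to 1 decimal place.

W_Bond = 10·Wi·(1/√P₈₀ − 1/√F₈₀)
P80^-0.5 = F80^-0.5 + W/(10 Wi)
  = 1.9010/(10·4.8) + 1/√7372 = 0.039604 + 0.011647 = 0.051251
P80 = (1/0.051251)² = 19.5118² = 380.71 µm

P80 = 380.7 µm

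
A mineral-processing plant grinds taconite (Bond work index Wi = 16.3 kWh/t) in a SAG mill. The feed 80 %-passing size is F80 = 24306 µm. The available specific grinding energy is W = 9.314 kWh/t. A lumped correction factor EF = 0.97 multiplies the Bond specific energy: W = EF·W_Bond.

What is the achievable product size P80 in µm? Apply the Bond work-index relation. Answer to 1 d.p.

P80 = 234.4 µm

W = 10·Wi·(P80^(-½) − F80^(-½))
W_Bond = W / EF = 9.314 / 0.97 = 9.6021 kWh/t
⇒ 1/√P80 = W_Bond/(10 Wi) + 1/√F80
  = 9.6021/(10·16.3) + 1/√24306 = 0.058908 + 0.006414 = 0.065323
P80 = (1/0.065323)² = 15.3086² = 234.35 µm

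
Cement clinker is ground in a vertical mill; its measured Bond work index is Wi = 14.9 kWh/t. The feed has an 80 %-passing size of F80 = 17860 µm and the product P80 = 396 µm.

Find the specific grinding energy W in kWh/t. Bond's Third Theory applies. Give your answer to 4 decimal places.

W = 6.3726 kWh/t

Bond:  W = 10 Wi (1/√P − 1/√F)
1/√396 = 0.050252;  1/√17860 = 0.007483
W = 10·14.9·(0.050252 − 0.007483) = 6.3726 kWh/t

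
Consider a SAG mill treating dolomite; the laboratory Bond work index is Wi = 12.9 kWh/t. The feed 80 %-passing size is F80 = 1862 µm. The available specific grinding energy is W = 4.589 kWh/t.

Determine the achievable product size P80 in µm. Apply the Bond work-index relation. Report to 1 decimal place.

P80 = 289.7 µm

W = 10 Wi (1/√P80 − 1/√F80)  [Bond]
⇒ 1/√P80 = W/(10 Wi) + 1/√F80
  = 4.5890/(10·12.9) + 1/√1862 = 0.035574 + 0.023174 = 0.058748
P80 = (1/0.058748)² = 17.0218² = 289.74 µm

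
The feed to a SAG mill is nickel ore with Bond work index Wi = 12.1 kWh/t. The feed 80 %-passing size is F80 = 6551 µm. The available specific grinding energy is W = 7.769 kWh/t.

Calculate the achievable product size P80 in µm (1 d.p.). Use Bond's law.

W = 10·Wi·(P80^(-½) − F80^(-½))
1/√P80 = 1/√F80 + W/(10·Wi)
  = 7.7690/(10·12.1) + 1/√6551 = 0.064207 + 0.012355 = 0.076562
P80 = (1/0.076562)² = 13.0614² = 170.60 µm

P80 = 170.6 µm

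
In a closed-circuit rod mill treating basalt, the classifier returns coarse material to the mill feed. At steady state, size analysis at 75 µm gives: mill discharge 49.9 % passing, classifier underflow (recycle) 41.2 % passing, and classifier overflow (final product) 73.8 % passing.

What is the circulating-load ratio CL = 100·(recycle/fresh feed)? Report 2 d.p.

CL = 274.71 %

Balance %-passing 75 µm (r = R/F):
r = (o − d)/(d − u)
r = (73.8 − 49.9)/(49.9 − 41.2) = 23.9/8.7 = 2.7471
CL = 100·r = 274.71 %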